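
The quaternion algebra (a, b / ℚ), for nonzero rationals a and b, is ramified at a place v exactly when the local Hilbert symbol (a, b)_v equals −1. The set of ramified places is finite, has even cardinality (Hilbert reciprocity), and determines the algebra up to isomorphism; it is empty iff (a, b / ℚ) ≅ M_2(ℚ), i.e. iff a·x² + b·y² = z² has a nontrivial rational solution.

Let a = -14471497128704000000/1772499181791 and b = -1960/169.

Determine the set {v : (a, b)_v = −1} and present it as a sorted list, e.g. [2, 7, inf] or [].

[3, inf]

(a, b) ≡ (-429, -10) mod (ℚ^×)²; places V = {2, 3, 5, 7, 11, 13, 19, 23, 31, ∞}.
(a,b)_3: α=-1, u≡1; β=0, v≡2 (mod 3); (1|3)=+1, (2|3)=-1; sign (−1)^0·+1^0·-1^-1 = -1.
(a,b)_7: α=6, u≡6; β=2, v≡2 (mod 7); (6|7)=-1, (2|7)=+1; sign (−1)^0·-1^2·+1^6 = +1.
(a,b)_19: α=2, u≡10; β=0, v≡11 (mod 19); (10|19)=-1, (11|19)=+1; sign (−1)^0·-1^0·+1^2 = +1.
(a,b)_31: α=-2, u≡19; β=0, v≡15 (mod 31); (19|31)=+1, (15|31)=-1; sign (−1)^0·+1^0·-1^-2 = +1.
(a,b)_2: α=14, β=3; u≡3, v≡3 (mod 8); ε(u)ε(v)=1·1, αω(v)=14·1, βω(u)=3·1; sum ≡ 0  ⇒  +1.
(a,b)_∞: sgn(-429)=−, sgn(-10)=−, so -1.
(a,b)_13: α=-3, u≡2; β=-2, v≡3 (mod 13); (2|13)=-1, (3|13)=+1; sign (−1)^0·-1^-2·+1^-3 = +1.
(a,b)_5: α=6, u≡4; β=1, v≡2 (mod 5); (4|5)=+1, (2|5)=-1; sign (−1)^0·+1^1·-1^6 = +1.
(a,b)_11: α=3, u≡3; β=0, v≡5 (mod 11); (3|11)=+1, (5|11)=+1; sign (−1)^0·+1^0·+1^3 = +1.
(a,b)_23: α=-4, u≡13; β=0, v≡8 (mod 23); (13|23)=+1, (8|23)=+1; sign (−1)^0·+1^0·+1^-4 = +1.
Ram(-429, -10) = {3, ∞}; no ℚ_3-point on the conic.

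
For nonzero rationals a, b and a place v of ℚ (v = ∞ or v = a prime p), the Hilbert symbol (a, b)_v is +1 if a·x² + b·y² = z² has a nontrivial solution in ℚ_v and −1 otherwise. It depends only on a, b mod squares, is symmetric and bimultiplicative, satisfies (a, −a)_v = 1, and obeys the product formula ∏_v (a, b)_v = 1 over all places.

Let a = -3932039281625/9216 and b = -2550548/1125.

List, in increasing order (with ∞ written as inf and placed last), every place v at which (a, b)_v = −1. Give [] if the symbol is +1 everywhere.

[2, 11, 19, inf]

(a, b) ≡ (-665, -385) mod (ℚ^×)²; places V = {2, 3, 5, 7, 11, 13, 19, ∞}.
(a,b)_11: α=0, u≡2; β=1, v≡4 (mod 11); (2|11)=-1, (4|11)=+1; sign (−1)^0·-1^1·+1^0 = -1.
(a,b)_13: α=6, u≡6; β=2, v≡2 (mod 13); (6|13)=-1, (2|13)=-1; sign (−1)^0·-1^2·-1^6 = +1.
(a,b)_19: α=1, u≡12; β=0, v≡3 (mod 19); (12|19)=-1, (3|19)=-1; sign (−1)^0·-1^0·-1^1 = -1.
(a,b)_∞: sgn(-665)=−, sgn(-385)=−, so -1.
(a,b)_3: α=-2, u≡1; β=-2, v≡2 (mod 3); (1|3)=+1, (2|3)=-1; sign (−1)^0·+1^-2·-1^-2 = +1.
(a,b)_7: α=3, u≡3; β=3, v≡1 (mod 7); (3|7)=-1, (1|7)=+1; sign (−1)^1·-1^3·+1^3 = +1.
(a,b)_5: α=3, u≡2; β=-3, v≡3 (mod 5); (2|5)=-1, (3|5)=-1; sign (−1)^0·-1^-3·-1^3 = +1.
(a,b)_2: α=-10, β=2; u≡7, v≡7 (mod 8); ε(u)ε(v)=1·1, αω(v)=-10·0, βω(u)=2·0; sum ≡ 1  ⇒  -1.
(-665, -385 / ℚ) ramifies at {2, 11, 19, ∞}: a division algebra.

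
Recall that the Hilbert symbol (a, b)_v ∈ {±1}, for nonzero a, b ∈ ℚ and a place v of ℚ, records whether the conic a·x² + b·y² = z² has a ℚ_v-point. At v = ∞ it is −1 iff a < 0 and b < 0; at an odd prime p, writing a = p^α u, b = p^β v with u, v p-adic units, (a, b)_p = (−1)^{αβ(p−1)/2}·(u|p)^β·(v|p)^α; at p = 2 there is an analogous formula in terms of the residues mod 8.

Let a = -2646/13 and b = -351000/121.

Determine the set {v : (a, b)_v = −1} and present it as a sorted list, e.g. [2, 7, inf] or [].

[2, 5, 13, inf]

Mod squares: a ≡ -78, b ≡ -390. Check v ∈ {∞, 2, 3, 5, 7, 11, 13}.
v=2: v_2(a)=1, v_2(b)=3; units ≡ 1, 5 (mod 8); ε·ε+αω+βω = 0·0+1·1+3·0 ≡ 1  ⇒  (a,b)_2 = -1.
v=3: a=3^3·(≡1), b=3^3·(≡2) mod 3; (1|3)=+1, (2|3)=-1; (−1)^{3·3·1}·(+1)^3·(-1)^3 = +1.
v=7: a=7^2·(≡5), b=7^0·(≡4) mod 7; (5|7)=-1, (4|7)=+1; (−1)^{2·0·3}·(-1)^0·(+1)^2 = +1.
v=11: a=11^0·(≡8), b=11^-2·(≡10) mod 11; (8|11)=-1, (10|11)=-1; (−1)^{0·-2·5}·(-1)^-2·(-1)^0 = +1.
v=13: a=13^-1·(≡6), b=13^1·(≡10) mod 13; (6|13)=-1, (10|13)=+1; (−1)^{-1·1·6}·(-1)^1·(+1)^-1 = -1.
v=∞: -78 < 0 and -390 < 0  ⇒  (a,b)_∞ = -1.
v=5: a=5^0·(≡3), b=5^3·(≡2) mod 5; (3|5)=-1, (2|5)=-1; (−1)^{0·3·2}·(-1)^3·(-1)^0 = -1.
|Ram(-78, -390)| = 4, even; anisotropic at {2, 5, 13, ∞}.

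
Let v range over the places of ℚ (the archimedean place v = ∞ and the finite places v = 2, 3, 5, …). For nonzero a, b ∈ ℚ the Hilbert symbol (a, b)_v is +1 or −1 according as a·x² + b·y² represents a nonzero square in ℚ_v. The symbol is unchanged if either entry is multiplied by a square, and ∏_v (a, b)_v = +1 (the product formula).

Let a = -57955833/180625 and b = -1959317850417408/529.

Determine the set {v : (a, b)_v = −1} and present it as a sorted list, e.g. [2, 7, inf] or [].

[2, 13, 17, 19, 31, inf]

Mod squares: a ≡ -7657, b ≡ -5236153. Check v ∈ {∞, 2, 3, 5, 13, 17, 19, 23, 29, 31, 43}.
v=19: a=19^1·(≡13), b=19^1·(≡2) mod 19; (13|19)=-1, (2|19)=-1; (−1)^{1·1·9}·(-1)^1·(-1)^1 = -1.
v=13: a=13^1·(≡9), b=13^3·(≡5) mod 13; (9|13)=+1, (5|13)=-1; (−1)^{1·3·6}·(+1)^3·(-1)^1 = -1.
v=5: a=5^-4·(≡3), b=5^0·(≡3) mod 5; (3|5)=-1, (3|5)=-1; (−1)^{-4·0·2}·(-1)^0·(-1)^-4 = +1.
v=23: a=23^0·(≡16), b=23^-2·(≡4) mod 23; (16|23)=+1, (4|23)=+1; (−1)^{0·-2·11}·(+1)^-2·(+1)^0 = +1.
v=17: a=17^-2·(≡7), b=17^1·(≡11) mod 17; (7|17)=-1, (11|17)=-1; (−1)^{-2·1·8}·(-1)^1·(-1)^-2 = -1.
v=3: a=3^2·(≡2), b=3^2·(≡2) mod 3; (2|3)=-1, (2|3)=-1; (−1)^{2·2·1}·(-1)^2·(-1)^2 = +1.
v=∞: -7657 < 0 and -5236153 < 0  ⇒  (a,b)_∞ = -1.
v=2: v_2(a)=0, v_2(b)=8; units ≡ 7, 7 (mod 8); ε·ε+αω+βω = 1·1+0·0+8·0 ≡ 1  ⇒  (a,b)_2 = -1.
v=29: a=29^2·(≡6), b=29^1·(≡12) mod 29; (6|29)=+1, (12|29)=-1; (−1)^{2·1·14}·(+1)^1·(-1)^2 = +1.
v=31: a=31^1·(≡28), b=31^2·(≡22) mod 31; (28|31)=+1, (22|31)=-1; (−1)^{1·2·15}·(+1)^2·(-1)^1 = -1.
v=43: a=43^0·(≡36), b=43^1·(≡37) mod 43; (36|43)=+1, (37|43)=-1; (−1)^{0·1·21}·(+1)^1·(-1)^0 = +1.
Ram(-7657, -5236153) = {2, 13, 17, 19, 31, ∞}; no ℚ_2-point on the conic.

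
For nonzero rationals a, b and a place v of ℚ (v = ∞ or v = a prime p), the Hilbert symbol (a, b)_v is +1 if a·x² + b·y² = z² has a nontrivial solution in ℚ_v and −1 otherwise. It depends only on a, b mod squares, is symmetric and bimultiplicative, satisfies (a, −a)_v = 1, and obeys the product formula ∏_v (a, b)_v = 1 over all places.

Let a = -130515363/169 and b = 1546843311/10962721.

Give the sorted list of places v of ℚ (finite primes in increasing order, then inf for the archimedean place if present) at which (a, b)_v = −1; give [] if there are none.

Mod squares: a ≡ -7843, b ≡ 391. Check v ∈ {∞, 2, 3, 7, 11, 13, 17, 23, 31, 43}.
v=23: a=23^1·(≡6), b=23^1·(≡10) mod 23; (6|23)=+1, (10|23)=-1; (−1)^{1·1·11}·(+1)^1·(-1)^1 = +1.
v=3: a=3^2·(≡2), b=3^4·(≡1) mod 3; (2|3)=-1, (1|3)=+1; (−1)^{2·4·1}·(-1)^4·(+1)^2 = +1.
v=31: a=31^1·(≡11), b=31^0·(≡2) mod 31; (11|31)=-1, (2|31)=+1; (−1)^{1·0·15}·(-1)^0·(+1)^1 = +1.
v=∞: -7843 < 0 and 391 > 0  ⇒  (a,b)_∞ = +1.
v=17: a=17^0·(≡5), b=17^3·(≡10) mod 17; (5|17)=-1, (10|17)=-1; (−1)^{0·3·8}·(-1)^3·(-1)^0 = -1.
v=7: a=7^0·(≡1), b=7^-2·(≡3) mod 7; (1|7)=+1, (3|7)=-1; (−1)^{0·-2·3}·(+1)^-2·(-1)^0 = +1.
v=13: a=13^-2·(≡9), b=13^2·(≡3) mod 13; (9|13)=+1, (3|13)=+1; (−1)^{-2·2·6}·(+1)^2·(+1)^-2 = +1.
v=2: v_2(a)=0, v_2(b)=0; units ≡ 5, 7 (mod 8); ε·ε+αω+βω = 0·1+0·0+0·1 ≡ 0  ⇒  (a,b)_2 = +1.
v=11: a=11^1·(≡10), b=11^-2·(≡7) mod 11; (10|11)=-1, (7|11)=-1; (−1)^{1·-2·5}·(-1)^-2·(-1)^1 = -1.
v=43: a=43^2·(≡8), b=43^-2·(≡15) mod 43; (8|43)=-1, (15|43)=+1; (−1)^{2·-2·21}·(-1)^-2·(+1)^2 = +1.
|Ram(-7843, 391)| = 2, even; anisotropic at {11, 17}.

[11, 17]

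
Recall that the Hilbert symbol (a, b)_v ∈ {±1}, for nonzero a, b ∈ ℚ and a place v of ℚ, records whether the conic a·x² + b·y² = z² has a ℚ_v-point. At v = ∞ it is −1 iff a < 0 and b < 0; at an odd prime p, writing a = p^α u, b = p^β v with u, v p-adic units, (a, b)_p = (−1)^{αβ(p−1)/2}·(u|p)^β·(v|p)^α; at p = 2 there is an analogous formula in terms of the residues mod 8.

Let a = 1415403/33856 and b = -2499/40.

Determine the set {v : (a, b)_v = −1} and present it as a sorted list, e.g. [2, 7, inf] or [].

(a, b) ≡ (187, -510) mod (ℚ^×)²; places V = {2, 3, 5, 7, 11, 17, 23, 29, ∞}.
(a,b)_3: α=2, u≡1; β=1, v≡1 (mod 3); (1|3)=+1, (1|3)=+1; sign (−1)^0·+1^1·+1^2 = +1.
(a,b)_23: α=-2, u≡8; β=0, v≡14 (mod 23); (8|23)=+1, (14|23)=-1; sign (−1)^0·+1^0·-1^-2 = +1.
(a,b)_∞: sgn(187)=+, sgn(-510)=−, so +1.
(a,b)_5: α=0, u≡3; β=-1, v≡2 (mod 5); (3|5)=-1, (2|5)=-1; sign (−1)^0·-1^-1·-1^0 = -1.
(a,b)_29: α=2, u≡9; β=0, v≡18 (mod 29); (9|29)=+1, (18|29)=-1; sign (−1)^0·+1^0·-1^2 = +1.
(a,b)_7: α=0, u≡6; β=2, v≡1 (mod 7); (6|7)=-1, (1|7)=+1; sign (−1)^0·-1^2·+1^0 = +1.
(a,b)_17: α=1, u≡3; β=1, v≡1 (mod 17); (3|17)=-1, (1|17)=+1; sign (−1)^0·-1^1·+1^1 = -1.
(a,b)_2: α=-6, β=-3; u≡3, v≡1 (mod 8); ε(u)ε(v)=1·0, αω(v)=-6·0, βω(u)=-3·1; sum ≡ 1  ⇒  -1.
(a,b)_11: α=1, u≡8; β=0, v≡6 (mod 11); (8|11)=-1, (6|11)=-1; sign (−1)^0·-1^0·-1^1 = -1.
|Ram(187, -510)| = 4, even; anisotropic at {2, 5, 11, 17}.

[2, 5, 11, 17]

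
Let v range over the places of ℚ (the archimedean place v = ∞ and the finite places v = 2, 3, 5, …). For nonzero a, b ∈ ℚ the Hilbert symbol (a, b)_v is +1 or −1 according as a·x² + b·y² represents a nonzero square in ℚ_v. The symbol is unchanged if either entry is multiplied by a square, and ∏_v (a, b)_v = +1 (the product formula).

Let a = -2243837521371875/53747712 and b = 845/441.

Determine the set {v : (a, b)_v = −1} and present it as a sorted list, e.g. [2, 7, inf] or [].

[2, 5, 23, 37]

Mod squares: a ≡ -2901910, b ≡ 5. Check v ∈ {∞, 2, 3, 5, 7, 11, 13, 23, 31, 37}.
v=11: a=11^5·(≡3), b=11^0·(≡9) mod 11; (3|11)=+1, (9|11)=+1; (−1)^{5·0·5}·(+1)^0·(+1)^5 = +1.
v=31: a=31^1·(≡10), b=31^0·(≡10) mod 31; (10|31)=+1, (10|31)=+1; (−1)^{1·0·15}·(+1)^0·(+1)^1 = +1.
v=37: a=37^1·(≡1), b=37^0·(≡2) mod 37; (1|37)=+1, (2|37)=-1; (−1)^{1·0·18}·(+1)^0·(-1)^1 = -1.
v=3: a=3^-8·(≡2), b=3^-2·(≡2) mod 3; (2|3)=-1, (2|3)=-1; (−1)^{-8·-2·1}·(-1)^-2·(-1)^-8 = +1.
v=7: a=7^0·(≡3), b=7^-2·(≡6) mod 7; (3|7)=-1, (6|7)=-1; (−1)^{0·-2·3}·(-1)^-2·(-1)^0 = +1.
v=5: a=5^5·(≡3), b=5^1·(≡4) mod 5; (3|5)=-1, (4|5)=+1; (−1)^{5·1·2}·(-1)^1·(+1)^5 = -1.
v=∞: -2901910 < 0 and 5 > 0  ⇒  (a,b)_∞ = +1.
v=2: v_2(a)=-13, v_2(b)=0; units ≡ 5, 5 (mod 8); ε·ε+αω+βω = 0·0+-13·1+0·1 ≡ 1  ⇒  (a,b)_2 = -1.
v=23: a=23^1·(≡8), b=23^0·(≡10) mod 23; (8|23)=+1, (10|23)=-1; (−1)^{1·0·11}·(+1)^0·(-1)^1 = -1.
v=13: a=13^2·(≡11), b=13^2·(≡8) mod 13; (11|13)=-1, (8|13)=-1; (−1)^{2·2·6}·(-1)^2·(-1)^2 = +1.
|Ram(-2901910, 5)| = 4, even; anisotropic at {2, 5, 23, 37}.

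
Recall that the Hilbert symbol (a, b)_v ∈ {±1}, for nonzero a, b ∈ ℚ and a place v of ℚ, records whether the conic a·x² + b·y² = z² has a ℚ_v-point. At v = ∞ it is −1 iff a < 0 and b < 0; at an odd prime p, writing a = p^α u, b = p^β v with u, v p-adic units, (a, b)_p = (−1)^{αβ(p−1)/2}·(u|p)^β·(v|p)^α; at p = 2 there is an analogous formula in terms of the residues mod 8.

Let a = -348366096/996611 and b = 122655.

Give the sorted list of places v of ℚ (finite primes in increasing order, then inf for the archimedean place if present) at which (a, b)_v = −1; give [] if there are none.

[23, 29]

(a, b) ≡ (-2956811, 122655) mod (ℚ^×)²; places V = {2, 3, 5, 7, 11, 13, 17, 23, 29, 31, 37, 43, ∞}.
(a,b)_31: α=1, u≡30; β=0, v≡19 (mod 31); (30|31)=-1, (19|31)=+1; sign (−1)^0·-1^0·+1^1 = +1.
(a,b)_3: α=4, u≡1; β=1, v≡1 (mod 3); (1|3)=+1, (1|3)=+1; sign (−1)^0·+1^1·+1^4 = +1.
(a,b)_17: α=0, u≡4; β=1, v≡7 (mod 17); (4|17)=+1, (7|17)=-1; sign (−1)^0·+1^1·-1^0 = +1.
(a,b)_5: α=0, u≡4; β=1, v≡1 (mod 5); (4|5)=+1, (1|5)=+1; sign (−1)^0·+1^1·+1^0 = +1.
(a,b)_23: α=1, u≡12; β=0, v≡19 (mod 23); (12|23)=+1, (19|23)=-1; sign (−1)^0·+1^0·-1^1 = -1.
(a,b)_43: α=-2, u≡11; β=0, v≡19 (mod 43); (11|43)=+1, (19|43)=-1; sign (−1)^0·+1^0·-1^-2 = +1.
(a,b)_∞: sgn(-2956811)=−, sgn(122655)=+, so +1.
(a,b)_29: α=1, u≡4; β=0, v≡14 (mod 29); (4|29)=+1, (14|29)=-1; sign (−1)^0·+1^0·-1^1 = -1.
(a,b)_7: α=-2, u≡5; β=0, v≡1 (mod 7); (5|7)=-1, (1|7)=+1; sign (−1)^0·-1^0·+1^-2 = +1.
(a,b)_13: α=1, u≡3; β=1, v≡10 (mod 13); (3|13)=+1, (10|13)=+1; sign (−1)^0·+1^1·+1^1 = +1.
(a,b)_2: α=4, β=0; u≡5, v≡7 (mod 8); ε(u)ε(v)=0·1, αω(v)=4·0, βω(u)=0·1; sum ≡ 0  ⇒  +1.
(a,b)_11: α=-1, u≡2; β=0, v≡5 (mod 11); (2|11)=-1, (5|11)=+1; sign (−1)^0·-1^0·+1^-1 = +1.
(a,b)_37: α=0, u≡28; β=1, v≡22 (mod 37); (28|37)=+1, (22|37)=-1; sign (−1)^0·+1^1·-1^0 = +1.
(-2956811, 122655 / ℚ) ramifies at {23, 29}: a division algebra.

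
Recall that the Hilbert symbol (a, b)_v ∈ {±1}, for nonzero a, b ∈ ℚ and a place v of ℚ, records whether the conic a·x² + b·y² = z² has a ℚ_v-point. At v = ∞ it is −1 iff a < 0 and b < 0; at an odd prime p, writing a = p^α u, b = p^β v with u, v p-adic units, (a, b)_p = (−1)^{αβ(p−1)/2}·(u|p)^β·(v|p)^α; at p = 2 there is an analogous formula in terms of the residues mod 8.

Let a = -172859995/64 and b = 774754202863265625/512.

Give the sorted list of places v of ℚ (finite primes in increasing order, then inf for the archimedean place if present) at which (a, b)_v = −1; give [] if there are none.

(a, b) ≡ (-595, 1122) mod (ℚ^×)²; places V = {2, 3, 5, 7, 11, 13, 17, ∞}.
(a,b)_2: α=-6, β=-9; u≡5, v≡1 (mod 8); ε(u)ε(v)=0·0, αω(v)=-6·0, βω(u)=-9·1; sum ≡ 1  ⇒  -1.
(a,b)_13: α=0, u≡9; β=2, v≡1 (mod 13); (9|13)=+1, (1|13)=+1; sign (−1)^0·+1^2·+1^0 = +1.
(a,b)_3: α=0, u≡2; β=7, v≡2 (mod 3); (2|3)=-1, (2|3)=-1; sign (−1)^0·-1^7·-1^0 = -1.
(a,b)_17: α=1, u≡2; β=1, v≡16 (mod 17); (2|17)=+1, (16|17)=+1; sign (−1)^0·+1^1·+1^1 = +1.
(a,b)_7: α=5, u≡5; β=2, v≡4 (mod 7); (5|7)=-1, (4|7)=+1; sign (−1)^0·-1^2·+1^5 = +1.
(a,b)_11: α=2, u≡7; β=5, v≡9 (mod 11); (7|11)=-1, (9|11)=+1; sign (−1)^0·-1^5·+1^2 = -1.
(a,b)_∞: sgn(-595)=−, sgn(1122)=+, so +1.
(a,b)_5: α=1, u≡4; β=6, v≡2 (mod 5); (4|5)=+1, (2|5)=-1; sign (−1)^0·+1^6·-1^1 = -1.
|Ram(-595, 1122)| = 4, even; anisotropic at {2, 3, 5, 11}.

[2, 3, 5, 11]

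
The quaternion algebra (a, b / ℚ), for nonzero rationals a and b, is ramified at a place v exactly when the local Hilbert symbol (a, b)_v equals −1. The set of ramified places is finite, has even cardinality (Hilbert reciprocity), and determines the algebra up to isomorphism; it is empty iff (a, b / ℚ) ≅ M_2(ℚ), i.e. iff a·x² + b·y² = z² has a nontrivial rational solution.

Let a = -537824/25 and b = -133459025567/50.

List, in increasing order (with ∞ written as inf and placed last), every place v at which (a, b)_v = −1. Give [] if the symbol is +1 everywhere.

(a, b) ≡ (-14, -2268766) mod (ℚ^×)²; places V = {2, 5, 7, 23, 31, 37, 43, ∞}.
(a,b)_37: α=0, u≡24; β=1, v≡28 (mod 37); (24|37)=-1, (28|37)=+1; sign (−1)^0·-1^1·+1^0 = -1.
(a,b)_7: α=5, u≡6; β=6, v≡2 (mod 7); (6|7)=-1, (2|7)=+1; sign (−1)^0·-1^6·+1^5 = +1.
(a,b)_2: α=5, β=-1; u≡1, v≡1 (mod 8); ε(u)ε(v)=0·0, αω(v)=5·0, βω(u)=-1·0; sum ≡ 0  ⇒  +1.
(a,b)_∞: sgn(-14)=−, sgn(-2268766)=−, so -1.
(a,b)_31: α=0, u≡6; β=1, v≡25 (mod 31); (6|31)=-1, (25|31)=+1; sign (−1)^0·-1^1·+1^0 = -1.
(a,b)_5: α=-2, u≡1; β=-2, v≡4 (mod 5); (1|5)=+1, (4|5)=+1; sign (−1)^0·+1^-2·+1^-2 = +1.
(a,b)_43: α=0, u≡18; β=1, v≡3 (mod 43); (18|43)=-1, (3|43)=-1; sign (−1)^0·-1^1·-1^0 = -1.
(a,b)_23: α=0, u≡4; β=1, v≡14 (mod 23); (4|23)=+1, (14|23)=-1; sign (−1)^0·+1^1·-1^0 = +1.
(-14, -2268766 / ℚ) ramifies at {31, 37, 43, ∞}: a division algebra.

[31, 37, 43, inf]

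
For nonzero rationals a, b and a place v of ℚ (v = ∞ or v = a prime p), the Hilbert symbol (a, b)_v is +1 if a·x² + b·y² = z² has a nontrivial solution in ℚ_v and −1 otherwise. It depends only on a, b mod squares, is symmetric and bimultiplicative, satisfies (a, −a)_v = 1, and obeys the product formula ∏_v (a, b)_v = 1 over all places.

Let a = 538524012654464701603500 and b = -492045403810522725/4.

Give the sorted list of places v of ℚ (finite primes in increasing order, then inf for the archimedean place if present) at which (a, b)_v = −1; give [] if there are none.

[2, 37]

Mod squares: a ≡ 6235, b ≡ -81141. Check v ∈ {∞, 2, 3, 5, 17, 29, 37, 43}.
v=3: a=3^8·(≡1), b=3^7·(≡1) mod 3; (1|3)=+1, (1|3)=+1; (−1)^{8·7·1}·(+1)^7·(+1)^8 = +1.
v=∞: 6235 > 0 and -81141 < 0  ⇒  (a,b)_∞ = +1.
v=29: a=29^3·(≡17), b=29^2·(≡24) mod 29; (17|29)=-1, (24|29)=+1; (−1)^{3·2·14}·(-1)^2·(+1)^3 = +1.
v=2: v_2(a)=2, v_2(b)=-2; units ≡ 3, 3 (mod 8); ε·ε+αω+βω = 1·1+2·1+-2·1 ≡ 1  ⇒  (a,b)_2 = -1.
v=17: a=17^4·(≡1), b=17^3·(≡4) mod 17; (1|17)=+1, (4|17)=+1; (−1)^{4·3·8}·(+1)^3·(+1)^4 = +1.
v=37: a=37^4·(≡2), b=37^3·(≡25) mod 37; (2|37)=-1, (25|37)=+1; (−1)^{4·3·18}·(-1)^3·(+1)^4 = -1.
v=5: a=5^3·(≡3), b=5^2·(≡4) mod 5; (3|5)=-1, (4|5)=+1; (−1)^{3·2·2}·(-1)^2·(+1)^3 = +1.
v=43: a=43^1·(≡14), b=43^1·(≡33) mod 43; (14|43)=+1, (33|43)=-1; (−1)^{1·1·21}·(+1)^1·(-1)^1 = +1.
Ram(6235, -81141) = {2, 37}; no ℚ_2-point on the conic.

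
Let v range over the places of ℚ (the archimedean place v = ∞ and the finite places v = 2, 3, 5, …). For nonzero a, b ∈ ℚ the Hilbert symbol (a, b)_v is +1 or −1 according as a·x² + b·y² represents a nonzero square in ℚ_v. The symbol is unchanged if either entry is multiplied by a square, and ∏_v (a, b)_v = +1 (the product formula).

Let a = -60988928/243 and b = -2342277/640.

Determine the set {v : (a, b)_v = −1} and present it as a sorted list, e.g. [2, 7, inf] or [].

Mod squares: a ≡ -14586, b ≡ -3570. Check v ∈ {∞, 2, 3, 5, 7, 11, 13, 17}.
v=17: a=17^1·(≡9), b=17^1·(≡5) mod 17; (9|17)=+1, (5|17)=-1; (−1)^{1·1·8}·(+1)^1·(-1)^1 = -1.
v=7: a=7^2·(≡1), b=7^1·(≡1) mod 7; (1|7)=+1, (1|7)=+1; (−1)^{2·1·3}·(+1)^1·(+1)^2 = +1.
v=2: v_2(a)=9, v_2(b)=-7; units ≡ 3, 7 (mod 8); ε·ε+αω+βω = 1·1+9·0+-7·1 ≡ 0  ⇒  (a,b)_2 = +1.
v=13: a=13^1·(≡4), b=13^0·(≡8) mod 13; (4|13)=+1, (8|13)=-1; (−1)^{1·0·6}·(+1)^0·(-1)^1 = -1.
v=11: a=11^1·(≡3), b=11^0·(≡4) mod 11; (3|11)=+1, (4|11)=+1; (−1)^{1·0·5}·(+1)^0·(+1)^1 = +1.
v=∞: -14586 < 0 and -3570 < 0  ⇒  (a,b)_∞ = -1.
v=5: a=5^0·(≡4), b=5^-1·(≡1) mod 5; (4|5)=+1, (1|5)=+1; (−1)^{0·-1·2}·(+1)^-1·(+1)^0 = +1.
v=3: a=3^-5·(≡1), b=3^9·(≡1) mod 3; (1|3)=+1, (1|3)=+1; (−1)^{-5·9·1}·(+1)^9·(+1)^-5 = -1.
(-14586, -3570 / ℚ) ramifies at {3, 13, 17, ∞}: a division algebra.

[3, 13, 17, inf]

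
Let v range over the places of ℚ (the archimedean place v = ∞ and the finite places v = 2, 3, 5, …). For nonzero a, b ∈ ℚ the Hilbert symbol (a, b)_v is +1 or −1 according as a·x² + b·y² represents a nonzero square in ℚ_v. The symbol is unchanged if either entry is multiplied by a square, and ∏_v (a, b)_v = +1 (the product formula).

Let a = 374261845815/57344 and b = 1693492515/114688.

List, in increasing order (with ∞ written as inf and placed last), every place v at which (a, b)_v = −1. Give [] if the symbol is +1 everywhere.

Mod squares: a ≡ 13090, b ≡ 5005. Check v ∈ {∞, 2, 3, 5, 7, 11, 13, 17, 19}.
v=5: a=5^1·(≡2), b=5^1·(≡1) mod 5; (2|5)=-1, (1|5)=+1; (−1)^{1·1·2}·(-1)^1·(+1)^1 = -1.
v=3: a=3^8·(≡1), b=3^8·(≡1) mod 3; (1|3)=+1, (1|3)=+1; (−1)^{8·8·1}·(+1)^8·(+1)^8 = +1.
v=7: a=7^-1·(≡2), b=7^-1·(≡2) mod 7; (2|7)=+1, (2|7)=+1; (−1)^{-1·-1·3}·(+1)^-1·(+1)^-1 = -1.
v=13: a=13^2·(≡1), b=13^1·(≡5) mod 13; (1|13)=+1, (5|13)=-1; (−1)^{2·1·6}·(+1)^1·(-1)^2 = +1.
v=∞: 13090 > 0 and 5005 > 0  ⇒  (a,b)_∞ = +1.
v=17: a=17^1·(≡11), b=17^0·(≡5) mod 17; (11|17)=-1, (5|17)=-1; (−1)^{1·0·8}·(-1)^0·(-1)^1 = -1.
v=2: v_2(a)=-13, v_2(b)=-14; units ≡ 1, 5 (mod 8); ε·ε+αω+βω = 0·0+-13·1+-14·0 ≡ 1  ⇒  (a,b)_2 = -1.
v=19: a=19^2·(≡14), b=19^2·(≡18) mod 19; (14|19)=-1, (18|19)=-1; (−1)^{2·2·9}·(-1)^2·(-1)^2 = +1.
v=11: a=11^1·(≡10), b=11^1·(≡5) mod 11; (10|11)=-1, (5|11)=+1; (−1)^{1·1·5}·(-1)^1·(+1)^1 = +1.
(13090, 5005 / ℚ) ramifies at {2, 5, 7, 17}: a division algebra.

[2, 5, 7, 17]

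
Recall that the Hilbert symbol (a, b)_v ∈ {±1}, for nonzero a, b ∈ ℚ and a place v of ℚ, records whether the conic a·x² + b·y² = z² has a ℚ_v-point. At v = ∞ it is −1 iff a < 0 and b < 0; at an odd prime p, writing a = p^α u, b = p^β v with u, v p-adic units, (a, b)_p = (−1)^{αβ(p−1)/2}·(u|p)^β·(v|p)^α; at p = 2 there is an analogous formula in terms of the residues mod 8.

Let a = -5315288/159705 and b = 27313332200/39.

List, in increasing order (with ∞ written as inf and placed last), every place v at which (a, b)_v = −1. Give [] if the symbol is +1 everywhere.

Mod squares: a ≡ -3990, b ≡ 102102. Check v ∈ {∞, 2, 3, 5, 7, 11, 13, 17, 19}.
v=7: a=7^-1·(≡4), b=7^1·(≡5) mod 7; (4|7)=+1, (5|7)=-1; (−1)^{-1·1·3}·(+1)^1·(-1)^-1 = +1.
v=5: a=5^-1·(≡2), b=5^2·(≡2) mod 5; (2|5)=-1, (2|5)=-1; (−1)^{-1·2·2}·(-1)^2·(-1)^-1 = -1.
v=11: a=11^2·(≡4), b=11^1·(≡4) mod 11; (4|11)=+1, (4|11)=+1; (−1)^{2·1·5}·(+1)^1·(+1)^2 = +1.
v=∞: -3990 < 0 and 102102 > 0  ⇒  (a,b)_∞ = +1.
v=2: v_2(a)=3, v_2(b)=3; units ≡ 5, 3 (mod 8); ε·ε+αω+βω = 0·1+3·1+3·1 ≡ 0  ⇒  (a,b)_2 = +1.
v=17: a=17^2·(≡10), b=17^3·(≡12) mod 17; (10|17)=-1, (12|17)=-1; (−1)^{2·3·8}·(-1)^3·(-1)^2 = -1.
v=13: a=13^-2·(≡1), b=13^-1·(≡8) mod 13; (1|13)=+1, (8|13)=-1; (−1)^{-2·-1·6}·(+1)^-1·(-1)^-2 = +1.
v=3: a=3^-3·(≡2), b=3^-1·(≡2) mod 3; (2|3)=-1, (2|3)=-1; (−1)^{-3·-1·1}·(-1)^-1·(-1)^-3 = -1.
v=19: a=19^1·(≡8), b=19^2·(≡15) mod 19; (8|19)=-1, (15|19)=-1; (−1)^{1·2·9}·(-1)^2·(-1)^1 = -1.
(-3990, 102102 / ℚ) ramifies at {3, 5, 17, 19}: a division algebra.

[3, 5, 17, 19]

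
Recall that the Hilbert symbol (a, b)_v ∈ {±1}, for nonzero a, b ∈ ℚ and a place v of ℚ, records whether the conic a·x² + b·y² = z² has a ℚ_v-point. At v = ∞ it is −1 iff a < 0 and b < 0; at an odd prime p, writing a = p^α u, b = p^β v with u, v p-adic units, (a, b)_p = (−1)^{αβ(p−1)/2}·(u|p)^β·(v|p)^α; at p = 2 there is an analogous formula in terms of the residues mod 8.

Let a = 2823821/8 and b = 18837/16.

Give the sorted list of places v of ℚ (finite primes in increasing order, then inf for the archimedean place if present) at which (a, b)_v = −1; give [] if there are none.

[2, 7, 13, 23]

(a, b) ≡ (682, 2093) mod (ℚ^×)²; places V = {2, 3, 7, 11, 13, 23, 31, ∞}.
(a,b)_2: α=-3, β=-4; u≡5, v≡5 (mod 8); ε(u)ε(v)=0·0, αω(v)=-3·1, βω(u)=-4·1; sum ≡ 1  ⇒  -1.
(a,b)_3: α=0, u≡1; β=2, v≡2 (mod 3); (1|3)=+1, (2|3)=-1; sign (−1)^0·+1^2·-1^0 = +1.
(a,b)_13: α=2, u≡7; β=1, v≡2 (mod 13); (7|13)=-1, (2|13)=-1; sign (−1)^0·-1^1·-1^2 = -1.
(a,b)_7: α=2, u≡5; β=1, v≡5 (mod 7); (5|7)=-1, (5|7)=-1; sign (−1)^0·-1^1·-1^2 = -1.
(a,b)_11: α=1, u≡6; β=0, v≡1 (mod 11); (6|11)=-1, (1|11)=+1; sign (−1)^0·-1^0·+1^1 = +1.
(a,b)_31: α=1, u≡21; β=0, v≡9 (mod 31); (21|31)=-1, (9|31)=+1; sign (−1)^0·-1^0·+1^1 = +1.
(a,b)_23: α=0, u≡11; β=1, v≡21 (mod 23); (11|23)=-1, (21|23)=-1; sign (−1)^0·-1^1·-1^0 = -1.
(a,b)_∞: sgn(682)=+, sgn(2093)=+, so +1.
(682, 2093 / ℚ) ramifies at {2, 7, 13, 23}: a division algebra.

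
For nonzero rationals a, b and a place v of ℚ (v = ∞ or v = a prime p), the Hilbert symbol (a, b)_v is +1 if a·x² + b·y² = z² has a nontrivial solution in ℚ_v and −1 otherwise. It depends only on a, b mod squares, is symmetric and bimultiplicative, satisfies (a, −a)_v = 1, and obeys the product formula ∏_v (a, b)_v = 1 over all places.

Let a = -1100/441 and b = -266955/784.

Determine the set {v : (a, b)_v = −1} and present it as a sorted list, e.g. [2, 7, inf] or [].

[13, inf]

(a, b) ≡ (-11, -195) mod (ℚ^×)²; places V = {2, 3, 5, 7, 11, 13, 37, ∞}.
(a,b)_37: α=0, u≡9; β=2, v≡25 (mod 37); (9|37)=+1, (25|37)=+1; sign (−1)^0·+1^2·+1^0 = +1.
(a,b)_3: α=-2, u≡1; β=1, v≡1 (mod 3); (1|3)=+1, (1|3)=+1; sign (−1)^0·+1^1·+1^-2 = +1.
(a,b)_5: α=2, u≡1; β=1, v≡1 (mod 5); (1|5)=+1, (1|5)=+1; sign (−1)^0·+1^1·+1^2 = +1.
(a,b)_13: α=0, u≡8; β=1, v≡11 (mod 13); (8|13)=-1, (11|13)=-1; sign (−1)^0·-1^1·-1^0 = -1.
(a,b)_2: α=2, β=-4; u≡5, v≡5 (mod 8); ε(u)ε(v)=0·0, αω(v)=2·1, βω(u)=-4·1; sum ≡ 0  ⇒  +1.
(a,b)_7: α=-2, u≡3; β=-2, v≡2 (mod 7); (3|7)=-1, (2|7)=+1; sign (−1)^0·-1^-2·+1^-2 = +1.
(a,b)_11: α=1, u≡10; β=0, v≡5 (mod 11); (10|11)=-1, (5|11)=+1; sign (−1)^0·-1^0·+1^1 = +1.
(a,b)_∞: sgn(-11)=−, sgn(-195)=−, so -1.
Ram(-11, -195) = {13, ∞}; no ℚ_13-point on the conic.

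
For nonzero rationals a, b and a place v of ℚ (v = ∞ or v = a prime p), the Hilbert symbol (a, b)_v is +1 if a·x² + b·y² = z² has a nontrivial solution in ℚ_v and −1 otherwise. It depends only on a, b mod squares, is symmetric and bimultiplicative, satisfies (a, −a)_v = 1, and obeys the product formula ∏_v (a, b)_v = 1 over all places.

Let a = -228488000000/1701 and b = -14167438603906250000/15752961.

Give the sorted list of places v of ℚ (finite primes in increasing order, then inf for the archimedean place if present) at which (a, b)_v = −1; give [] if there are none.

(a, b) ≡ (-42, -65) mod (ℚ^×)²; places V = {2, 3, 5, 7, 13, 17, ∞}.
(a,b)_17: α=0, u≡13; β=2, v≡6 (mod 17); (13|17)=+1, (6|17)=-1; sign (−1)^0·+1^2·-1^0 = +1.
(a,b)_3: α=-5, u≡1; β=-8, v≡1 (mod 3); (1|3)=+1, (1|3)=+1; sign (−1)^0·+1^-8·+1^-5 = +1.
(a,b)_13: α=4, u≡4; β=7, v≡2 (mod 13); (4|13)=+1, (2|13)=-1; sign (−1)^0·+1^7·-1^4 = +1.
(a,b)_∞: sgn(-42)=−, sgn(-65)=−, so -1.
(a,b)_5: α=6, u≡3; β=11, v≡2 (mod 5); (3|5)=-1, (2|5)=-1; sign (−1)^0·-1^11·-1^6 = -1.
(a,b)_7: α=-1, u≡4; β=-4, v≡6 (mod 7); (4|7)=+1, (6|7)=-1; sign (−1)^0·+1^-4·-1^-1 = -1.
(a,b)_2: α=9, β=4; u≡3, v≡7 (mod 8); ε(u)ε(v)=1·1, αω(v)=9·0, βω(u)=4·1; sum ≡ 1  ⇒  -1.
(-42, -65 / ℚ) ramifies at {2, 5, 7, ∞}: a division algebra.

[2, 5, 7, inf]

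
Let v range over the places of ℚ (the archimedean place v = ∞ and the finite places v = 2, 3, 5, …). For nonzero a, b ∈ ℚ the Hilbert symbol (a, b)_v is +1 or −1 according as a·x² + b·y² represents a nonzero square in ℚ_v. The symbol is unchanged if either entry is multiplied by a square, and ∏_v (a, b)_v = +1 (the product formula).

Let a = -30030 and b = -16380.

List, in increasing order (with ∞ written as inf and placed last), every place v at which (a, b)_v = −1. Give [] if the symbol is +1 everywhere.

(a, b) ≡ (-30030, -455) mod (ℚ^×)²; places V = {2, 3, 5, 7, 11, 13, ∞}.
(a,b)_∞: sgn(-30030)=−, sgn(-455)=−, so -1.
(a,b)_11: α=1, u≡9; β=0, v≡10 (mod 11); (9|11)=+1, (10|11)=-1; sign (−1)^0·+1^0·-1^1 = -1.
(a,b)_5: α=1, u≡4; β=1, v≡4 (mod 5); (4|5)=+1, (4|5)=+1; sign (−1)^0·+1^1·+1^1 = +1.
(a,b)_13: α=1, u≡4; β=1, v≡1 (mod 13); (4|13)=+1, (1|13)=+1; sign (−1)^0·+1^1·+1^1 = +1.
(a,b)_2: α=1, β=2; u≡1, v≡1 (mod 8); ε(u)ε(v)=0·0, αω(v)=1·0, βω(u)=2·0; sum ≡ 0  ⇒  +1.
(a,b)_7: α=1, u≡1; β=1, v≡5 (mod 7); (1|7)=+1, (5|7)=-1; sign (−1)^1·+1^1·-1^1 = +1.
(a,b)_3: α=1, u≡1; β=2, v≡1 (mod 3); (1|3)=+1, (1|3)=+1; sign (−1)^0·+1^2·+1^1 = +1.
Ram(-30030, -455) = {11, ∞}; no ℚ_11-point on the conic.

[11, inf]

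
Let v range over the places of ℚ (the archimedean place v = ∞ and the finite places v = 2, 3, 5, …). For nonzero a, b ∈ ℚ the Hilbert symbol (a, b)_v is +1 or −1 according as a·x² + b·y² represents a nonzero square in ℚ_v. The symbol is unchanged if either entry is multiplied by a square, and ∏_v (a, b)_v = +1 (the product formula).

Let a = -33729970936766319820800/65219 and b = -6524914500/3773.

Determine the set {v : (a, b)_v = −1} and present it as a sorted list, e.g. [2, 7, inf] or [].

(a, b) ≡ (-187, -85085) mod (ℚ^×)²; places V = {2, 3, 5, 7, 11, 13, 17, ∞}.
(a,b)_7: α=-2, u≡1; β=-3, v≡2 (mod 7); (1|7)=+1, (2|7)=+1; sign (−1)^0·+1^-3·+1^-2 = +1.
(a,b)_5: α=2, u≡2; β=3, v≡3 (mod 5); (2|5)=-1, (3|5)=-1; sign (−1)^0·-1^3·-1^2 = -1.
(a,b)_13: α=2, u≡5; β=1, v≡2 (mod 13); (5|13)=-1, (2|13)=-1; sign (−1)^0·-1^1·-1^2 = -1.
(a,b)_17: α=3, u≡5; β=1, v≡14 (mod 17); (5|17)=-1, (14|17)=-1; sign (−1)^0·-1^1·-1^3 = +1.
(a,b)_2: α=22, β=2; u≡5, v≡3 (mod 8); ε(u)ε(v)=0·1, αω(v)=22·1, βω(u)=2·1; sum ≡ 0  ⇒  +1.
(a,b)_3: α=18, u≡2; β=10, v≡1 (mod 3); (2|3)=-1, (1|3)=+1; sign (−1)^0·-1^10·+1^18 = +1.
(a,b)_∞: sgn(-187)=−, sgn(-85085)=−, so -1.
(a,b)_11: α=-3, u≡5; β=-1, v≡3 (mod 11); (5|11)=+1, (3|11)=+1; sign (−1)^1·+1^-1·+1^-3 = -1.
Ram(-187, -85085) = {5, 11, 13, ∞}; no ℚ_5-point on the conic.

[5, 11, 13, inf]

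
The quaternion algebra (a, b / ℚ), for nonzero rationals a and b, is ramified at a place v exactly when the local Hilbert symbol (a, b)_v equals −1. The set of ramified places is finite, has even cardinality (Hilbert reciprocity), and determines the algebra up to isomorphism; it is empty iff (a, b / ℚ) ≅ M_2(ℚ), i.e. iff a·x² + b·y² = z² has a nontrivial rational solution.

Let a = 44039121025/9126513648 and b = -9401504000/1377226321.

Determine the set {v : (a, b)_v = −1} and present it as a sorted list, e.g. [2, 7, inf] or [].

[2, 5]

Mod squares: a ≡ 7, b ≡ -665. Check v ∈ {∞, 2, 3, 5, 7, 17, 19, 37, 47, 59}.
v=3: a=3^-4·(≡1), b=3^0·(≡1) mod 3; (1|3)=+1, (1|3)=+1; (−1)^{-4·0·1}·(+1)^0·(+1)^-4 = +1.
v=17: a=17^-2·(≡7), b=17^-2·(≡9) mod 17; (7|17)=-1, (9|17)=+1; (−1)^{-2·-2·8}·(-1)^-2·(+1)^-2 = +1.
v=59: a=59^-2·(≡12), b=59^-2·(≡11) mod 59; (12|59)=+1, (11|59)=-1; (−1)^{-2·-2·29}·(+1)^-2·(-1)^-2 = +1.
v=7: a=7^-1·(≡1), b=7^1·(≡5) mod 7; (1|7)=+1, (5|7)=-1; (−1)^{-1·1·3}·(+1)^1·(-1)^-1 = +1.
v=2: v_2(a)=-4, v_2(b)=8; units ≡ 7, 7 (mod 8); ε·ε+αω+βω = 1·1+-4·0+8·0 ≡ 1  ⇒  (a,b)_2 = -1.
v=37: a=37^0·(≡7), b=37^-2·(≡3) mod 37; (7|37)=+1, (3|37)=+1; (−1)^{0·-2·18}·(+1)^-2·(+1)^0 = +1.
v=19: a=19^2·(≡5), b=19^1·(≡15) mod 19; (5|19)=+1, (15|19)=-1; (−1)^{2·1·9}·(+1)^1·(-1)^2 = +1.
v=5: a=5^2·(≡2), b=5^3·(≡3) mod 5; (2|5)=-1, (3|5)=-1; (−1)^{2·3·2}·(-1)^3·(-1)^2 = -1.
v=∞: 7 > 0 and -665 < 0  ⇒  (a,b)_∞ = +1.
v=47: a=47^4·(≡9), b=47^2·(≡10) mod 47; (9|47)=+1, (10|47)=-1; (−1)^{4·2·23}·(+1)^2·(-1)^4 = +1.
(7, -665 / ℚ) ramifies at {2, 5}: a division algebra.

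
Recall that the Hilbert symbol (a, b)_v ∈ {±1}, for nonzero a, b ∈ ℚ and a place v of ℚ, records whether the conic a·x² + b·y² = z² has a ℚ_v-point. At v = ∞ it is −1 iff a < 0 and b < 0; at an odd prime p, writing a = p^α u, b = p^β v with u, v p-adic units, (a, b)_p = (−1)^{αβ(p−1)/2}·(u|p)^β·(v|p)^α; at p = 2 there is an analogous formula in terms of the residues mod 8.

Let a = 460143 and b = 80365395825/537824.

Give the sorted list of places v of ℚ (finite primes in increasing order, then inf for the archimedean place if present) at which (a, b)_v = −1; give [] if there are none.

Mod squares: a ≡ 51127, b ≡ 114478. Check v ∈ {∞, 2, 3, 5, 7, 11, 13, 17, 19, 29, 37, 41, 43}.
v=11: a=11^0·(≡2), b=11^2·(≡4) mod 11; (2|11)=-1, (4|11)=+1; (−1)^{0·2·5}·(-1)^2·(+1)^0 = +1.
v=19: a=19^0·(≡1), b=19^2·(≡10) mod 19; (1|19)=+1, (10|19)=-1; (−1)^{0·2·9}·(+1)^2·(-1)^0 = +1.
v=5: a=5^0·(≡3), b=5^2·(≡2) mod 5; (3|5)=-1, (2|5)=-1; (−1)^{0·2·2}·(-1)^2·(-1)^0 = +1.
v=41: a=41^1·(≡30), b=41^0·(≡22) mod 41; (30|41)=-1, (22|41)=-1; (−1)^{1·0·20}·(-1)^0·(-1)^1 = -1.
v=13: a=13^0·(≡8), b=13^1·(≡7) mod 13; (8|13)=-1, (7|13)=-1; (−1)^{0·1·6}·(-1)^1·(-1)^0 = -1.
v=7: a=7^0·(≡5), b=7^-5·(≡2) mod 7; (5|7)=-1, (2|7)=+1; (−1)^{0·-5·3}·(-1)^-5·(+1)^0 = -1.
v=∞: 51127 > 0 and 114478 > 0  ⇒  (a,b)_∞ = +1.
v=2: v_2(a)=0, v_2(b)=-5; units ≡ 7, 7 (mod 8); ε·ε+αω+βω = 1·1+0·0+-5·0 ≡ 1  ⇒  (a,b)_2 = -1.
v=43: a=43^1·(≡37), b=43^0·(≡3) mod 43; (37|43)=-1, (3|43)=-1; (−1)^{1·0·21}·(-1)^0·(-1)^1 = -1.
v=3: a=3^2·(≡1), b=3^2·(≡1) mod 3; (1|3)=+1, (1|3)=+1; (−1)^{2·2·1}·(+1)^2·(+1)^2 = +1.
v=37: a=37^0·(≡11), b=37^1·(≡31) mod 37; (11|37)=+1, (31|37)=-1; (−1)^{0·1·18}·(+1)^1·(-1)^0 = +1.
v=29: a=29^1·(≡4), b=29^0·(≡27) mod 29; (4|29)=+1, (27|29)=-1; (−1)^{1·0·14}·(+1)^0·(-1)^1 = -1.
v=17: a=17^0·(≡4), b=17^1·(≡2) mod 17; (4|17)=+1, (2|17)=+1; (−1)^{0·1·8}·(+1)^1·(+1)^0 = +1.
(51127, 114478 / ℚ) ramifies at {2, 7, 13, 29, 41, 43}: a division algebra.

[2, 7, 13, 29, 41, 43]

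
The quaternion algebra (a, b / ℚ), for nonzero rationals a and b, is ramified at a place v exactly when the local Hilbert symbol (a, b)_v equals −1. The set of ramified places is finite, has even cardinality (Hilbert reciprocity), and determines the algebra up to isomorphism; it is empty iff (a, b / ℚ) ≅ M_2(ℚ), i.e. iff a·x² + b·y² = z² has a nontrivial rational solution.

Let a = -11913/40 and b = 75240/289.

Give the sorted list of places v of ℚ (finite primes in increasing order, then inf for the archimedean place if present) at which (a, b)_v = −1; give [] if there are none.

[3, 5, 11, 19]

(a, b) ≡ (-330, 2090) mod (ℚ^×)²; places V = {2, 3, 5, 11, 17, 19, ∞}.
(a,b)_17: α=0, u≡12; β=-2, v≡15 (mod 17); (12|17)=-1, (15|17)=+1; sign (−1)^0·-1^-2·+1^0 = +1.
(a,b)_∞: sgn(-330)=−, sgn(2090)=+, so +1.
(a,b)_2: α=-3, β=3; u≡3, v≡5 (mod 8); ε(u)ε(v)=1·0, αω(v)=-3·1, βω(u)=3·1; sum ≡ 0  ⇒  +1.
(a,b)_3: α=1, u≡1; β=2, v≡2 (mod 3); (1|3)=+1, (2|3)=-1; sign (−1)^0·+1^2·-1^1 = -1.
(a,b)_19: α=2, u≡12; β=1, v≡2 (mod 19); (12|19)=-1, (2|19)=-1; sign (−1)^0·-1^1·-1^2 = -1.
(a,b)_11: α=1, u≡4; β=1, v≡3 (mod 11); (4|11)=+1, (3|11)=+1; sign (−1)^1·+1^1·+1^1 = -1.
(a,b)_5: α=-1, u≡4; β=1, v≡2 (mod 5); (4|5)=+1, (2|5)=-1; sign (−1)^0·+1^1·-1^-1 = -1.
Ram(-330, 2090) = {3, 5, 11, 19}; no ℚ_3-point on the conic.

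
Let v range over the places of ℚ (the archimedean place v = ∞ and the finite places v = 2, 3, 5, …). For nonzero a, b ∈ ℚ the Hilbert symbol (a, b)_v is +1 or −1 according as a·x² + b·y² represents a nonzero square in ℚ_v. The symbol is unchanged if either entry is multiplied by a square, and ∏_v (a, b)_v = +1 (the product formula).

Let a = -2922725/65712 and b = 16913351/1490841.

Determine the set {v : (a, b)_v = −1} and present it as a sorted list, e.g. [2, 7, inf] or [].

(a, b) ≡ (-663, 119) mod (ℚ^×)²; places V = {2, 3, 5, 7, 11, 13, 17, 23, 29, 37, ∞}.
(a,b)_2: α=-4, β=0; u≡1, v≡7 (mod 8); ε(u)ε(v)=0·1, αω(v)=-4·0, βω(u)=0·0; sum ≡ 0  ⇒  +1.
(a,b)_23: α=2, u≡18; β=0, v≡12 (mod 23); (18|23)=+1, (12|23)=+1; sign (−1)^0·+1^0·+1^2 = +1.
(a,b)_3: α=-1, u≡1; β=-2, v≡2 (mod 3); (1|3)=+1, (2|3)=-1; sign (−1)^0·+1^-2·-1^-1 = -1.
(a,b)_5: α=2, u≡3; β=0, v≡1 (mod 5); (3|5)=-1, (1|5)=+1; sign (−1)^0·-1^0·+1^2 = +1.
(a,b)_37: α=-2, u≡25; β=-2, v≡6 (mod 37); (25|37)=+1, (6|37)=-1; sign (−1)^0·+1^-2·-1^-2 = +1.
(a,b)_29: α=0, u≡9; β=2, v≡8 (mod 29); (9|29)=+1, (8|29)=-1; sign (−1)^0·+1^2·-1^0 = +1.
(a,b)_7: α=0, u≡2; β=1, v≡5 (mod 7); (2|7)=+1, (5|7)=-1; sign (−1)^0·+1^1·-1^0 = +1.
(a,b)_17: α=1, u≡14; β=1, v≡7 (mod 17); (14|17)=-1, (7|17)=-1; sign (−1)^0·-1^1·-1^1 = +1.
(a,b)_13: α=1, u≡1; β=2, v≡5 (mod 13); (1|13)=+1, (5|13)=-1; sign (−1)^0·+1^2·-1^1 = -1.
(a,b)_11: α=0, u≡7; β=-2, v≡4 (mod 11); (7|11)=-1, (4|11)=+1; sign (−1)^0·-1^-2·+1^0 = +1.
(a,b)_∞: sgn(-663)=−, sgn(119)=+, so +1.
(-663, 119 / ℚ) ramifies at {3, 13}: a division algebra.

[3, 13]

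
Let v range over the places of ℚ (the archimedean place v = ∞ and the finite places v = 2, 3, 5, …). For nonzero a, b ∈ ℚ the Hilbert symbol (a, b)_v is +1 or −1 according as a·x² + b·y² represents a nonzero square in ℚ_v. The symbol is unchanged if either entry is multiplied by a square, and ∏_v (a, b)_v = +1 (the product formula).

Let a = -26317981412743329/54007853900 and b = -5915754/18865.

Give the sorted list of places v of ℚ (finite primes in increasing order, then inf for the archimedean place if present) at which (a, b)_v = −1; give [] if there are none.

[2, 7, 13, inf]

Mod squares: a ≡ -11, b ≡ -10010. Check v ∈ {∞, 2, 3, 5, 7, 11, 13, 23, 31, 53}.
v=23: a=23^2·(≡2), b=23^0·(≡6) mod 23; (2|23)=+1, (6|23)=+1; (−1)^{2·0·11}·(+1)^0·(+1)^2 = +1.
v=3: a=3^8·(≡1), b=3^4·(≡1) mod 3; (1|3)=+1, (1|3)=+1; (−1)^{8·4·1}·(+1)^4·(+1)^8 = +1.
v=13: a=13^-2·(≡8), b=13^1·(≡10) mod 13; (8|13)=-1, (10|13)=+1; (−1)^{-2·1·6}·(-1)^1·(+1)^-2 = -1.
v=31: a=31^2·(≡19), b=31^0·(≡15) mod 31; (19|31)=+1, (15|31)=-1; (−1)^{2·0·15}·(+1)^0·(-1)^2 = +1.
v=∞: -11 < 0 and -10010 < 0  ⇒  (a,b)_∞ = -1.
v=53: a=53^4·(≡36), b=53^2·(≡13) mod 53; (36|53)=+1, (13|53)=+1; (−1)^{4·2·26}·(+1)^2·(+1)^4 = +1.
v=7: a=7^-4·(≡3), b=7^-3·(≡5) mod 7; (3|7)=-1, (5|7)=-1; (−1)^{-4·-3·3}·(-1)^-3·(-1)^-4 = -1.
v=11: a=11^-3·(≡10), b=11^-1·(≡9) mod 11; (10|11)=-1, (9|11)=+1; (−1)^{-3·-1·5}·(-1)^-1·(+1)^-3 = +1.
v=5: a=5^-2·(≡1), b=5^-1·(≡2) mod 5; (1|5)=+1, (2|5)=-1; (−1)^{-2·-1·2}·(+1)^-1·(-1)^-2 = +1.
v=2: v_2(a)=-2, v_2(b)=1; units ≡ 5, 3 (mod 8); ε·ε+αω+βω = 0·1+-2·1+1·1 ≡ 1  ⇒  (a,b)_2 = -1.
|Ram(-11, -10010)| = 4, even; anisotropic at {2, 7, 13, ∞}.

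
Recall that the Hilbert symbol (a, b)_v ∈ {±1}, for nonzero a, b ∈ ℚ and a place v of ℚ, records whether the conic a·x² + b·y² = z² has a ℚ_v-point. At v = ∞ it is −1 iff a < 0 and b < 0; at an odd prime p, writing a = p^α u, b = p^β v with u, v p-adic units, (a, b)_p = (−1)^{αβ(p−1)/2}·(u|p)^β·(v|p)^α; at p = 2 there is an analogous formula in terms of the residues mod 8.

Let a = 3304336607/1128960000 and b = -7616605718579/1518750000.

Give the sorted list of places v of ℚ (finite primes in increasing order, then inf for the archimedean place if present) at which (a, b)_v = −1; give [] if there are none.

(a, b) ≡ (143, -33) mod (ℚ^×)²; places V = {2, 3, 5, 7, 11, 13, 19, 23, ∞}.
(a,b)_2: α=-12, β=-4; u≡7, v≡7 (mod 8); ε(u)ε(v)=1·1, αω(v)=-12·0, βω(u)=-4·0; sum ≡ 1  ⇒  -1.
(a,b)_11: α=3, u≡6; β=5, v≡2 (mod 11); (6|11)=-1, (2|11)=-1; sign (−1)^1·-1^5·-1^3 = -1.
(a,b)_∞: sgn(143)=+, sgn(-33)=−, so +1.
(a,b)_7: α=-2, u≡3; β=0, v≡2 (mod 7); (3|7)=-1, (2|7)=+1; sign (−1)^0·-1^0·+1^-2 = +1.
(a,b)_5: α=-4, u≡2; β=-8, v≡2 (mod 5); (2|5)=-1, (2|5)=-1; sign (−1)^0·-1^-8·-1^-4 = +1.
(a,b)_19: α=2, u≡8; β=0, v≡5 (mod 19); (8|19)=-1, (5|19)=+1; sign (−1)^0·-1^0·+1^2 = +1.
(a,b)_3: α=-2, u≡2; β=-5, v≡1 (mod 3); (2|3)=-1, (1|3)=+1; sign (−1)^0·-1^-5·+1^-2 = -1.
(a,b)_23: α=2, u≡15; β=4, v≡9 (mod 23); (15|23)=-1, (9|23)=+1; sign (−1)^0·-1^4·+1^2 = +1.
(a,b)_13: α=1, u≡5; β=2, v≡5 (mod 13); (5|13)=-1, (5|13)=-1; sign (−1)^0·-1^2·-1^1 = -1.
Ram(143, -33) = {2, 3, 11, 13}; no ℚ_2-point on the conic.

[2, 3, 11, 13]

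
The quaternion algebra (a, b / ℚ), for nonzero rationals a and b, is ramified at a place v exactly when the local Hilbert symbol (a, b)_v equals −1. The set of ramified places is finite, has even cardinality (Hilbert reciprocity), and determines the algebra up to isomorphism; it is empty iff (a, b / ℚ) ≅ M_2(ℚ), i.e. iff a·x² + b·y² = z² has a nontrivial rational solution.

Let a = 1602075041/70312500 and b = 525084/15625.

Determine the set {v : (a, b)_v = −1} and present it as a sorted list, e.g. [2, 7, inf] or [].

(a, b) ≡ (205, 2679) mod (ℚ^×)²; places V = {2, 3, 5, 7, 19, 41, 47, ∞}.
(a,b)_3: α=-2, u≡1; β=1, v≡2 (mod 3); (1|3)=+1, (2|3)=-1; sign (−1)^0·+1^1·-1^-2 = +1.
(a,b)_∞: sgn(205)=+, sgn(2679)=+, so +1.
(a,b)_41: α=1, u≡33; β=0, v≡30 (mod 41); (33|41)=+1, (30|41)=-1; sign (−1)^0·+1^0·-1^1 = -1.
(a,b)_47: α=2, u≡6; β=1, v≡15 (mod 47); (6|47)=+1, (15|47)=-1; sign (−1)^0·+1^1·-1^2 = +1.
(a,b)_7: α=2, u≡2; β=2, v≡6 (mod 7); (2|7)=+1, (6|7)=-1; sign (−1)^0·+1^2·-1^2 = +1.
(a,b)_2: α=-2, β=2; u≡5, v≡7 (mod 8); ε(u)ε(v)=0·1, αω(v)=-2·0, βω(u)=2·1; sum ≡ 0  ⇒  +1.
(a,b)_19: α=2, u≡3; β=1, v≡15 (mod 19); (3|19)=-1, (15|19)=-1; sign (−1)^0·-1^1·-1^2 = -1.
(a,b)_5: α=-9, u≡1; β=-6, v≡4 (mod 5); (1|5)=+1, (4|5)=+1; sign (−1)^0·+1^-6·+1^-9 = +1.
|Ram(205, 2679)| = 2, even; anisotropic at {19, 41}.

[19, 41]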